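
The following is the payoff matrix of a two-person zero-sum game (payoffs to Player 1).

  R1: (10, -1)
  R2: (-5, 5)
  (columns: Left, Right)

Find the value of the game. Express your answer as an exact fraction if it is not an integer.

15/7

Row minima: R1 → -1, R2 → -5; maximin = -1.
Column maxima: Left → 10, Right → 5; minimax = 5.
-1 ≠ 5, so there is no saddle point; optimal play is mixed.
Let Player 1 play R1 with probability p. Expected payoff against Left: 10p + (-5)(1−p) = 15p − 5; against Right: (-1)p + 5(1−p) = −6p + 5.
Setting these equal: 15p − 5 = −6p + 5 ⇒ 21p = 10 ⇒ p = 10/21, and the value is (15)·(10/21) − 5 = 15/7.
For Player 2: with q = P(Left), equating R1's and R2's payoffs gives 11q − 1 = −10q + 5 ⇒ q = 2/7.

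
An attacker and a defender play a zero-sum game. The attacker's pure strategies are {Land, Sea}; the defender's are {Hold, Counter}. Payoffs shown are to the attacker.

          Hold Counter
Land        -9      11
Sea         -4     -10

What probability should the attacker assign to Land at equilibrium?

Row minima: Land → -9, Sea → -10; maximin = -9.
Column maxima: Hold → -4, Counter → 11; minimax = -4.
-9 ≠ -4, so there is no saddle point; optimal play is mixed.
Let the attacker play Land with probability p. Expected payoff against Hold: (-9)p + (-4)(1−p) = −5p − 4; against Counter: 11p + (-10)(1−p) = 21p − 10.
Setting these equal: −5p − 4 = 21p − 10 ⇒ −26p = -6 ⇒ p = 3/13, and the value is (-5)·(3/13) − 4 = -67/13.
For the defender: with q = P(Hold), equating Land's and Sea's payoffs gives −20q + 11 = 6q − 10 ⇒ q = 21/26.

3/13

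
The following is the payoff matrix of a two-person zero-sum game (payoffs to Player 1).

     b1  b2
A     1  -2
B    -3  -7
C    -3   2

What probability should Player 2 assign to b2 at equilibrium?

Row minima: A → -2, B → -7, C → -3; maximin = -2.
Column maxima: b1 → 1, b2 → 2; minimax = 1.
-2 ≠ 1, so there is no saddle point; optimal play is mixed.
B is strictly dominated by A, so Player 1 never plays it.
On the remaining 2×2 (A, C vs b1, b2):
Let Player 1 play A with probability p. Expected payoff against b1: 1p + (-3)(1−p) = 4p − 3; against b2: (-2)p + 2(1−p) = −4p + 2.
Setting these equal: 4p − 3 = −4p + 2 ⇒ 8p = 5 ⇒ p = 5/8, and the value is (4)·(5/8) − 3 = -1/2.
For Player 2: with q = P(b1), equating A's and C's payoffs gives 3q − 2 = −5q + 2 ⇒ q = 1/2.

1/2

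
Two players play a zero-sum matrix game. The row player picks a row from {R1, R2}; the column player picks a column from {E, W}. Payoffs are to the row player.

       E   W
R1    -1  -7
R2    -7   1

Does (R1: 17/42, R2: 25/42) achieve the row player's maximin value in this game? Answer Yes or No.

Against E this mix gives (17/42)·(-1) + (25/42)·(-7) = -32/7.
Against W this mix gives (17/42)·(-7) + (25/42)·1 = -47/21.
The column player will play E, holding the row player to -32/7. Shifting weight toward the row that does better against E would raise this floor (the equalizing mix achieves -25/7 against both E and W), so the proposed strategy is not optimal.

No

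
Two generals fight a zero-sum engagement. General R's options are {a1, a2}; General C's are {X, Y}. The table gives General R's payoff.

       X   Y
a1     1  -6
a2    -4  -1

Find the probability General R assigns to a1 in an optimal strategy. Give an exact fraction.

3/10

Row minima: a1 → -6, a2 → -4; maximin = -4.
Column maxima: X → 1, Y → -1; minimax = -1.
-4 ≠ -1, so there is no saddle point; optimal play is mixed.
Let General R play a1 with probability p. Expected payoff against X: 1p + (-4)(1−p) = 5p − 4; against Y: (-6)p + (-1)(1−p) = −5p − 1.
Setting these equal: 5p − 4 = −5p − 1 ⇒ 10p = 3 ⇒ p = 3/10, and the value is (5)·(3/10) − 4 = -5/2.
For General C: with q = P(X), equating a1's and a2's payoffs gives 7q − 6 = −3q − 1 ⇒ q = 1/2.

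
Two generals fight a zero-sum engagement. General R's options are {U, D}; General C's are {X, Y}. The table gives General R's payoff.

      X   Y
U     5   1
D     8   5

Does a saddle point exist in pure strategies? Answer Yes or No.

Yes

Row minima: U → 1, D → 5; maximin = 5.
Column maxima: X → 8, Y → 5; minimax = 5.
maximin = minimax = 5, so a saddle point exists.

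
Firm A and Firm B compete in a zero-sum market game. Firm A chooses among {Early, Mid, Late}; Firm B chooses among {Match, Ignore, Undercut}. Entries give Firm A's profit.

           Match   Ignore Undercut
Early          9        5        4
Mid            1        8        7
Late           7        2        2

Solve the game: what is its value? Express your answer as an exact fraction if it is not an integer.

59/11

Row minima: Early → 4, Mid → 1, Late → 2; maximin = 4.
Column maxima: Match → 9, Ignore → 8, Undercut → 7; minimax = 7.
4 ≠ 7, so there is no saddle point; optimal play is mixed.
Late is strictly dominated by Early, so Firm A never plays it.
With Late eliminated, Ignore is strictly dominated by Undercut (it gives Firm A strictly more in every remaining row), so Firm B never plays it.
On the remaining 2×2 (Early, Mid vs Match, Undercut):
Let Firm A play Early with probability p. Expected payoff against Match: 9p + 1(1−p) = 8p + 1; against Undercut: 4p + 7(1−p) = −3p + 7.
Setting these equal: 8p + 1 = −3p + 7 ⇒ 11p = 6 ⇒ p = 6/11, and the value is (8)·(6/11) + 1 = 59/11.
For Firm B: with q = P(Match), equating Early's and Mid's payoffs gives 5q + 4 = −6q + 7 ⇒ q = 3/11.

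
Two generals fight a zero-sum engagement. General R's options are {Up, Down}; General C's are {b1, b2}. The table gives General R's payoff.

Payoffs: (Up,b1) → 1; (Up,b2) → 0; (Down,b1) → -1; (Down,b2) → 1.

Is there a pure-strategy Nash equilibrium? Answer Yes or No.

No

Row minima: Up → 0, Down → -1; maximin = 0.
Column maxima: b1 → 1, b2 → 1; minimax = 1.
0 ≠ 1, so no pure-strategy equilibrium exists.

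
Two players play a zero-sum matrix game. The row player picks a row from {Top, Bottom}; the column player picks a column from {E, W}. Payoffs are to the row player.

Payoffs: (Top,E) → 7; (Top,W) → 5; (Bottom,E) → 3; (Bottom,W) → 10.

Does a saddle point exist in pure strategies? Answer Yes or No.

Row minima: Top → 5, Bottom → 3; maximin = 5.
Column maxima: E → 7, W → 10; minimax = 7.
5 ≠ 7, so no pure-strategy equilibrium exists.

No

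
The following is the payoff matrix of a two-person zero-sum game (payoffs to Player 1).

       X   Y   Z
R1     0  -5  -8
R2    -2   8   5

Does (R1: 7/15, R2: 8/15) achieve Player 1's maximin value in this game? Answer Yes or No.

Yes

Against X this mix gives (7/15)·0 + (8/15)·(-2) = -16/15.
Against Y this mix gives (7/15)·(-5) + (8/15)·8 = 29/15.
Against Z this mix gives (7/15)·(-8) + (8/15)·5 = -16/15.
All of Player 2's active replies (X, Z) yield -16/15, and no column does worse for Player 1. The mix makes Player 2 indifferent and guarantees -16/15, so it is optimal.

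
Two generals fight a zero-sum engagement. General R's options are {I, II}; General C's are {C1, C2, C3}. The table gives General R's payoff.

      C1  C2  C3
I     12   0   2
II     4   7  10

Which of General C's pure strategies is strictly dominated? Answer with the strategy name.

C2 holds General R's payoff strictly below C3 in every row: 0 < 2, 7 < 10.
So C3 is strictly dominated for General C.

C3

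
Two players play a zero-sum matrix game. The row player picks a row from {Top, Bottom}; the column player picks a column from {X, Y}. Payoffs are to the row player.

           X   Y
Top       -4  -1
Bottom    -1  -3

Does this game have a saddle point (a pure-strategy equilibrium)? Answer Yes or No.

Row minima: Top → -4, Bottom → -3; maximin = -3.
Column maxima: X → -1, Y → -1; minimax = -1.
-3 ≠ -1, so no pure-strategy equilibrium exists.

No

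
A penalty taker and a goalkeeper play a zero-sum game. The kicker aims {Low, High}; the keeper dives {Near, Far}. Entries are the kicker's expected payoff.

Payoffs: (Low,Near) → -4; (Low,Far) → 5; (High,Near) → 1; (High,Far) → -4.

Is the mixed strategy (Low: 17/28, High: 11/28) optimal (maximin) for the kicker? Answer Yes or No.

Against Near this mix gives (17/28)·(-4) + (11/28)·1 = -57/28.
Against Far this mix gives (17/28)·5 + (11/28)·(-4) = 41/28.
The keeper will play Near, holding the kicker to -57/28. Shifting weight toward the row that does better against Near would raise this floor (the equalizing mix achieves -11/14 against both Near and Far), so the proposed strategy is not optimal.

No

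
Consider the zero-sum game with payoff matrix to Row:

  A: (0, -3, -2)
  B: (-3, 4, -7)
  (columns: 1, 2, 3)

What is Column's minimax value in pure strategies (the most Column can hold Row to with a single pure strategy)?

-2

Column maxima: 1 → 0, 2 → 4, 3 → -2.
The smallest of these is -2.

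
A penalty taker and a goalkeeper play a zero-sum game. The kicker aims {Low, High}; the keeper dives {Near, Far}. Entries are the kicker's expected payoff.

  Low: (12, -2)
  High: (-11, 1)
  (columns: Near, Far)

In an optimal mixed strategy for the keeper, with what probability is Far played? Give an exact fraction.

23/26

Row minima: Low → -2, High → -11; maximin = -2.
Column maxima: Near → 12, Far → 1; minimax = 1.
-2 ≠ 1, so there is no saddle point; optimal play is mixed.
Let the kicker play Low with probability p. Expected payoff against Near: 12p + (-11)(1−p) = 23p − 11; against Far: (-2)p + 1(1−p) = −3p + 1.
Setting these equal: 23p − 11 = −3p + 1 ⇒ 26p = 12 ⇒ p = 6/13, and the value is (23)·(6/13) − 11 = -5/13.
For the keeper: with q = P(Near), equating Low's and High's payoffs gives 14q − 2 = −12q + 1 ⇒ q = 3/26.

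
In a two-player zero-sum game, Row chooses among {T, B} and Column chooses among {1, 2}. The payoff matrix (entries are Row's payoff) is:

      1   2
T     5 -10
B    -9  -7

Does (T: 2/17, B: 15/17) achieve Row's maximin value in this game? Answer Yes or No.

Yes

Against 1 this mix gives (2/17)·5 + (15/17)·(-9) = -125/17.
Against 2 this mix gives (2/17)·(-10) + (15/17)·(-7) = -125/17.
All of Column's active replies (1, 2) yield -125/17, and no column does worse for Row. The mix makes Column indifferent and guarantees -125/17, so it is optimal.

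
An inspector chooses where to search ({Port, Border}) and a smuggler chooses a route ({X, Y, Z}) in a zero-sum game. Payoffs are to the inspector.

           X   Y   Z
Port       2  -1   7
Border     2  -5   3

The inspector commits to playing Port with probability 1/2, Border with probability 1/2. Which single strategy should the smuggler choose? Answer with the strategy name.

If the smuggler plays X, the inspector's expected payoff is (1/2)·2 + (1/2)·2 = 2.
If the smuggler plays Y, the inspector's expected payoff is (1/2)·(-1) + (1/2)·(-5) = -3.
If the smuggler plays Z, the inspector's expected payoff is (1/2)·7 + (1/2)·3 = 5.
The smuggler minimizes the inspector's payoff; the smallest is -3, so the best response is Y.

Y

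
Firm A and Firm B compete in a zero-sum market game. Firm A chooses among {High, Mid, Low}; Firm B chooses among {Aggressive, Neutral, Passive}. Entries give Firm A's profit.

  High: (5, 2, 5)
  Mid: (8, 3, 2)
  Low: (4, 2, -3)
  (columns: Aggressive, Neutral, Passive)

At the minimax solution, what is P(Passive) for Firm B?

Row minima: High → 2, Mid → 2, Low → -3; maximin = 2.
Column maxima: Aggressive → 8, Neutral → 3, Passive → 5; minimax = 3.
2 ≠ 3, so there is no saddle point; optimal play is mixed.
Low is strictly dominated by Mid, so Firm A never plays it.
Aggressive is strictly dominated by Neutral (it gives Firm A strictly more in every row), so Firm B never plays it.
On the remaining 2×2 (High, Mid vs Neutral, Passive):
Let Firm A play High with probability p. Expected payoff against Neutral: 2p + 3(1−p) = −p + 3; against Passive: 5p + 2(1−p) = 3p + 2.
Setting these equal: −p + 3 = 3p + 2 ⇒ −4p = -1 ⇒ p = 1/4, and the value is (-1)·(1/4) + 3 = 11/4.
For Firm B: with q = P(Neutral), equating High's and Mid's payoffs gives −3q + 5 = q + 2 ⇒ q = 3/4.

1/4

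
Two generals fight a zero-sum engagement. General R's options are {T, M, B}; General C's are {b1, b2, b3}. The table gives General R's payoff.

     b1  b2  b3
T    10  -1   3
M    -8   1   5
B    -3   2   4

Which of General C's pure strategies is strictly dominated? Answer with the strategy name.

b3

b2 holds General R's payoff strictly below b3 in every row: -1 < 3, 1 < 5, 2 < 4.
So b3 is strictly dominated for General C.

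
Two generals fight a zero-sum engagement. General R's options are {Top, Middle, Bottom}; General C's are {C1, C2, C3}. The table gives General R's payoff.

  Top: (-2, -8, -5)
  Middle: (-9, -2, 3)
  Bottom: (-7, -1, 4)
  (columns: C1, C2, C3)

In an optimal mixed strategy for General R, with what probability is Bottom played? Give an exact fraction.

Row minima: Top → -8, Middle → -9, Bottom → -7; maximin = -7.
Column maxima: C1 → -2, C2 → -1, C3 → 4; minimax = -2.
-7 ≠ -2, so there is no saddle point; optimal play is mixed.
Middle is strictly dominated by Bottom, so General R never plays it.
C3 is strictly dominated by C2 (it gives General R strictly more in every row), so General C never plays it.
On the remaining 2×2 (Top, Bottom vs C1, C2):
Let General R play Top with probability p. Expected payoff against C1: (-2)p + (-7)(1−p) = 5p − 7; against C2: (-8)p + (-1)(1−p) = −7p − 1.
Setting these equal: 5p − 7 = −7p − 1 ⇒ 12p = 6 ⇒ p = 1/2, and the value is (5)·(1/2) − 7 = -9/2.
For General C: with q = P(C1), equating Top's and Bottom's payoffs gives 6q − 8 = −6q − 1 ⇒ q = 7/12.

1/2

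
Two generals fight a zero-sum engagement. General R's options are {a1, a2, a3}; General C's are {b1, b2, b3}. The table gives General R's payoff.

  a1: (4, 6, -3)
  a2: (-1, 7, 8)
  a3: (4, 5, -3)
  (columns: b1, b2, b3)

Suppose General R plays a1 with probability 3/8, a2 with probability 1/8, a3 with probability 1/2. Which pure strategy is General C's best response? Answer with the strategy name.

b3

If General C plays b1, General R's expected payoff is (3/8)·4 + (1/8)·(-1) + (1/2)·4 = 27/8.
If General C plays b2, General R's expected payoff is (3/8)·6 + (1/8)·7 + (1/2)·5 = 45/8.
If General C plays b3, General R's expected payoff is (3/8)·(-3) + (1/8)·8 + (1/2)·(-3) = -13/8.
General C minimizes General R's payoff; the smallest is -13/8, so the best response is b3.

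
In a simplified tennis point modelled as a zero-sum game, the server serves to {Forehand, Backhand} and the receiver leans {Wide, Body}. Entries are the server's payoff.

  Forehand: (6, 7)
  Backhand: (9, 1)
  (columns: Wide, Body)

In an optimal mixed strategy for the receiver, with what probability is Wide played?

Row minima: Forehand → 6, Backhand → 1; maximin = 6.
Column maxima: Wide → 9, Body → 7; minimax = 7.
6 ≠ 7, so there is no saddle point; optimal play is mixed.
Let the server play Forehand with probability p. Expected payoff against Wide: 6p + 9(1−p) = −3p + 9; against Body: 7p + 1(1−p) = 6p + 1.
Setting these equal: −3p + 9 = 6p + 1 ⇒ −9p = -8 ⇒ p = 8/9, and the value is (-3)·(8/9) + 9 = 19/3.
For the receiver: with q = P(Wide), equating Forehand's and Backhand's payoffs gives −q + 7 = 8q + 1 ⇒ q = 2/3.

2/3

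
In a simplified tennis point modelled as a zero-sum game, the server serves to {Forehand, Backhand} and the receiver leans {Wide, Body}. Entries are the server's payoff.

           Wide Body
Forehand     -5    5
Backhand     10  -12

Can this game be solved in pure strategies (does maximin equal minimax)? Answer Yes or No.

No

Row minima: Forehand → -5, Backhand → -12; maximin = -5.
Column maxima: Wide → 10, Body → 5; minimax = 5.
-5 ≠ 5, so no pure-strategy equilibrium exists.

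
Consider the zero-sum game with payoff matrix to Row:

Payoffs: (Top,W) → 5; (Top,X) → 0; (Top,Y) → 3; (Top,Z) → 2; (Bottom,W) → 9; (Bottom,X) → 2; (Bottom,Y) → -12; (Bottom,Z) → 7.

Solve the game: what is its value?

Row minima: Top → 0, Bottom → -12; maximin = 0.
Column maxima: W → 9, X → 2, Y → 3, Z → 7; minimax = 2.
0 ≠ 2, so there is no saddle point; optimal play is mixed.
W is strictly dominated by X (it gives Row strictly more in every row), so Column never plays it.
Z is strictly dominated by X (it gives Row strictly more in every row), so Column never plays it.
On the remaining 2×2 (Top, Bottom vs X, Y):
Let Row play Top with probability p. Expected payoff against X: 0p + 2(1−p) = −2p + 2; against Y: 3p + (-12)(1−p) = 15p − 12.
Setting these equal: −2p + 2 = 15p − 12 ⇒ −17p = -14 ⇒ p = 14/17, and the value is (-2)·(14/17) + 2 = 6/17.
For Column: with q = P(X), equating Top's and Bottom's payoffs gives −3q + 3 = 14q − 12 ⇒ q = 15/17.

6/17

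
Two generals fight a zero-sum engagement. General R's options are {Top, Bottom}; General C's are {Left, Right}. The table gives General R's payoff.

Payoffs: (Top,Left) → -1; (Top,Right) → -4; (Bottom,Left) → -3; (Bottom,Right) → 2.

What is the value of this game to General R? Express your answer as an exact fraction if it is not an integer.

-7/4

Row minima: Top → -4, Bottom → -3; maximin = -3.
Column maxima: Left → -1, Right → 2; minimax = -1.
-3 ≠ -1, so there is no saddle point; optimal play is mixed.
Let General R play Top with probability p. Expected payoff against Left: (-1)p + (-3)(1−p) = 2p − 3; against Right: (-4)p + 2(1−p) = −6p + 2.
Setting these equal: 2p − 3 = −6p + 2 ⇒ 8p = 5 ⇒ p = 5/8, and the value is (2)·(5/8) − 3 = -7/4.
For General C: with q = P(Left), equating Top's and Bottom's payoffs gives 3q − 4 = −5q + 2 ⇒ q = 3/4.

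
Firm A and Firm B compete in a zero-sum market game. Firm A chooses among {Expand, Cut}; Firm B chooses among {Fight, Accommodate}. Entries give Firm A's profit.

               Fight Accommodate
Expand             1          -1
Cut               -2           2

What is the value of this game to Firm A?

Row minima: Expand → -1, Cut → -2; maximin = -1.
Column maxima: Fight → 1, Accommodate → 2; minimax = 1.
-1 ≠ 1, so there is no saddle point; optimal play is mixed.
Let Firm A play Expand with probability p. Expected payoff against Fight: 1p + (-2)(1−p) = 3p − 2; against Accommodate: (-1)p + 2(1−p) = −3p + 2.
Setting these equal: 3p − 2 = −3p + 2 ⇒ 6p = 4 ⇒ p = 2/3, and the value is (3)·(2/3) − 2 = 0.
For Firm B: with q = P(Fight), equating Expand's and Cut's payoffs gives 2q − 1 = −4q + 2 ⇒ q = 1/2.

0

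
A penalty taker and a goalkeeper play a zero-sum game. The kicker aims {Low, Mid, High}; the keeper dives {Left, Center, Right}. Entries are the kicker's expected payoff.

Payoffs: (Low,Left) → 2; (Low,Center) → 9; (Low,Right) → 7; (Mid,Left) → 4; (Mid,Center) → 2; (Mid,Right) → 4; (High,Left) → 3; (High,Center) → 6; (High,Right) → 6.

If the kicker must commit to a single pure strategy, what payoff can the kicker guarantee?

3

Row minima: Low → 2, Mid → 2, High → 3.
The best of these is 3.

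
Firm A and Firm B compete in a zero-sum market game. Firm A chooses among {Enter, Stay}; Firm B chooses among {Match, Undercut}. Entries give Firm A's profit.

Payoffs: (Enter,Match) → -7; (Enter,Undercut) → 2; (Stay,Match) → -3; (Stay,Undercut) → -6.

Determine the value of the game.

-4

Row minima: Enter → -7, Stay → -6; maximin = -6.
Column maxima: Match → -3, Undercut → 2; minimax = -3.
-6 ≠ -3, so there is no saddle point; optimal play is mixed.
Let Firm A play Enter with probability p. Expected payoff against Match: (-7)p + (-3)(1−p) = −4p − 3; against Undercut: 2p + (-6)(1−p) = 8p − 6.
Setting these equal: −4p − 3 = 8p − 6 ⇒ −12p = -3 ⇒ p = 1/4, and the value is (-4)·(1/4) − 3 = -4.
For Firm B: with q = P(Match), equating Enter's and Stay's payoffs gives −9q + 2 = 3q − 6 ⇒ q = 2/3.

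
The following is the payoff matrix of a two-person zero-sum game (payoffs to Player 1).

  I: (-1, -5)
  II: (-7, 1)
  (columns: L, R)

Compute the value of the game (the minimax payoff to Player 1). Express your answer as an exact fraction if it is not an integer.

-3

Row minima: I → -5, II → -7; maximin = -5.
Column maxima: L → -1, R → 1; minimax = -1.
-5 ≠ -1, so there is no saddle point; optimal play is mixed.
Let Player 1 play I with probability p. Expected payoff against L: (-1)p + (-7)(1−p) = 6p − 7; against R: (-5)p + 1(1−p) = −6p + 1.
Setting these equal: 6p − 7 = −6p + 1 ⇒ 12p = 8 ⇒ p = 2/3, and the value is (6)·(2/3) − 7 = -3.
For Player 2: with q = P(L), equating I's and II's payoffs gives 4q − 5 = −8q + 1 ⇒ q = 1/2.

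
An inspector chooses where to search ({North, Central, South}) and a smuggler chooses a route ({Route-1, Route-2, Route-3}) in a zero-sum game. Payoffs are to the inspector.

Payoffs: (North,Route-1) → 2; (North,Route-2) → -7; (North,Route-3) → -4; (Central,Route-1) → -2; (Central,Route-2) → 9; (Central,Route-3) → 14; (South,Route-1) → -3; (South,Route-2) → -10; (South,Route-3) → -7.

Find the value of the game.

1/5

Row minima: North → -7, Central → -2, South → -10; maximin = -2.
Column maxima: Route-1 → 2, Route-2 → 9, Route-3 → 14; minimax = 2.
-2 ≠ 2, so there is no saddle point; optimal play is mixed.
South is strictly dominated by North, so the inspector never plays it.
Route-3 is strictly dominated by Route-2 (it gives the inspector strictly more in every row), so the smuggler never plays it.
On the remaining 2×2 (North, Central vs Route-1, Route-2):
Let the inspector play North with probability p. Expected payoff against Route-1: 2p + (-2)(1−p) = 4p − 2; against Route-2: (-7)p + 9(1−p) = −16p + 9.
Setting these equal: 4p − 2 = −16p + 9 ⇒ 20p = 11 ⇒ p = 11/20, and the value is (4)·(11/20) − 2 = 1/5.
For the smuggler: with q = P(Route-1), equating North's and Central's payoffs gives 9q − 7 = −11q + 9 ⇒ q = 4/5.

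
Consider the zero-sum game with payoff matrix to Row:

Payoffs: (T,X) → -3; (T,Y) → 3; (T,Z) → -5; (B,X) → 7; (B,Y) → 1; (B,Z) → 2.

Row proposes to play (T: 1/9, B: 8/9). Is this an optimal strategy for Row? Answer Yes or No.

Yes

Against X this mix gives (1/9)·(-3) + (8/9)·7 = 53/9.
Against Y this mix gives (1/9)·3 + (8/9)·1 = 11/9.
Against Z this mix gives (1/9)·(-5) + (8/9)·2 = 11/9.
All of Column's active replies (Y, Z) yield 11/9, and no column does worse for Row. The mix makes Column indifferent and guarantees 11/9, so it is optimal.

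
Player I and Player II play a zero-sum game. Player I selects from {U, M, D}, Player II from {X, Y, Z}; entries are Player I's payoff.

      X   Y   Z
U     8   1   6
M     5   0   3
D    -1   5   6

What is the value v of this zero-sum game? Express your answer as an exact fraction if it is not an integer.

Row minima: U → 1, M → 0, D → -1; maximin = 1.
Column maxima: X → 8, Y → 5, Z → 6; minimax = 5.
1 ≠ 5, so there is no saddle point; optimal play is mixed.
M is strictly dominated by U, so Player I never plays it.
Z is strictly dominated by Y (it gives Player I strictly more in every row), so Player II never plays it.
On the remaining 2×2 (U, D vs X, Y):
Let Player I play U with probability p. Expected payoff against X: 8p + (-1)(1−p) = 9p − 1; against Y: 1p + 5(1−p) = −4p + 5.
Setting these equal: 9p − 1 = −4p + 5 ⇒ 13p = 6 ⇒ p = 6/13, and the value is (9)·(6/13) − 1 = 41/13.
For Player II: with q = P(X), equating U's and D's payoffs gives 7q + 1 = −6q + 5 ⇒ q = 4/13.

41/13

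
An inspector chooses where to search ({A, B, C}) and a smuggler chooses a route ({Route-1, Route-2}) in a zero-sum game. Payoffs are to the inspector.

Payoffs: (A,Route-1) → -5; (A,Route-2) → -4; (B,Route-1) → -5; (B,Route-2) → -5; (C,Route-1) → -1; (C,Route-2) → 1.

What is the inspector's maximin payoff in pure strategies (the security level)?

Row minima: A → -5, B → -5, C → -1.
The best of these is -1.

-1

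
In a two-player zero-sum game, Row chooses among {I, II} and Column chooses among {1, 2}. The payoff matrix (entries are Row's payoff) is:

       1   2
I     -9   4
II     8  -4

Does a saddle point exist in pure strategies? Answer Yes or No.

No

Row minima: I → -9, II → -4; maximin = -4.
Column maxima: 1 → 8, 2 → 4; minimax = 4.
-4 ≠ 4, so no pure-strategy equilibrium exists.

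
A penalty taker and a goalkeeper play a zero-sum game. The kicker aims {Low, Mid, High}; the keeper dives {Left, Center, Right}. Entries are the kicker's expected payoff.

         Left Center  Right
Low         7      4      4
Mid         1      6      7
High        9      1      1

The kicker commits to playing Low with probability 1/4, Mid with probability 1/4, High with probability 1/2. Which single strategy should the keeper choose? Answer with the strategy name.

If the keeper plays Left, the kicker's expected payoff is (1/4)·7 + (1/4)·1 + (1/2)·9 = 13/2.
If the keeper plays Center, the kicker's expected payoff is (1/4)·4 + (1/4)·6 + (1/2)·1 = 3.
If the keeper plays Right, the kicker's expected payoff is (1/4)·4 + (1/4)·7 + (1/2)·1 = 13/4.
The keeper minimizes the kicker's payoff; the smallest is 3, so the best response is Center.

Center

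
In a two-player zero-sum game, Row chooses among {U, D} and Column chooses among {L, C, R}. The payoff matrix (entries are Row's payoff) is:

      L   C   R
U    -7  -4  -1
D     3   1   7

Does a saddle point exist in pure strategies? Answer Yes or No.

Yes

Row minima: U → -7, D → 1; maximin = 1.
Column maxima: L → 3, C → 1, R → 7; minimax = 1.
maximin = minimax = 1, so a saddle point exists.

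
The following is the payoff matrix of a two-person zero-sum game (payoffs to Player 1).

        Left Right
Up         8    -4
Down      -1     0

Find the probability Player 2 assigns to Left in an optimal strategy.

Row minima: Up → -4, Down → -1; maximin = -1.
Column maxima: Left → 8, Right → 0; minimax = 0.
-1 ≠ 0, so there is no saddle point; optimal play is mixed.
Let Player 1 play Up with probability p. Expected payoff against Left: 8p + (-1)(1−p) = 9p − 1; against Right: (-4)p + 0(1−p) = −4p.
Setting these equal: 9p − 1 = −4p ⇒ 13p = 1 ⇒ p = 1/13, and the value is (9)·(1/13) − 1 = -4/13.
For Player 2: with q = P(Left), equating Up's and Down's payoffs gives 12q − 4 = −q ⇒ q = 4/13.

4/13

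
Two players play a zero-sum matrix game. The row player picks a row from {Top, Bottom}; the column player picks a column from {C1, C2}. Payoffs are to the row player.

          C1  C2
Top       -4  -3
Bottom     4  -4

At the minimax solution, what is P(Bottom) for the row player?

1/9

Row minima: Top → -4, Bottom → -4; maximin = -4.
Column maxima: C1 → 4, C2 → -3; minimax = -3.
-4 ≠ -3, so there is no saddle point; optimal play is mixed.
Let the row player play Top with probability p. Expected payoff against C1: (-4)p + 4(1−p) = −8p + 4; against C2: (-3)p + (-4)(1−p) = p − 4.
Setting these equal: −8p + 4 = p − 4 ⇒ −9p = -8 ⇒ p = 8/9, and the value is (-8)·(8/9) + 4 = -28/9.
For the column player: with q = P(C1), equating Top's and Bottom's payoffs gives −q − 3 = 8q − 4 ⇒ q = 1/9.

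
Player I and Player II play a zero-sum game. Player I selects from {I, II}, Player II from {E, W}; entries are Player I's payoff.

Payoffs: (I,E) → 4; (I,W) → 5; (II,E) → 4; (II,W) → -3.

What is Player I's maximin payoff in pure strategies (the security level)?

Row minima: I → 4, II → -3.
The best of these is 4.

4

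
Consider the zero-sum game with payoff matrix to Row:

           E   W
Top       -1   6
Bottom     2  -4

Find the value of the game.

Row minima: Top → -1, Bottom → -4; maximin = -1.
Column maxima: E → 2, W → 6; minimax = 2.
-1 ≠ 2, so there is no saddle point; optimal play is mixed.
Let Row play Top with probability p. Expected payoff against E: (-1)p + 2(1−p) = −3p + 2; against W: 6p + (-4)(1−p) = 10p − 4.
Setting these equal: −3p + 2 = 10p − 4 ⇒ −13p = -6 ⇒ p = 6/13, and the value is (-3)·(6/13) + 2 = 8/13.
For Column: with q = P(E), equating Top's and Bottom's payoffs gives −7q + 6 = 6q − 4 ⇒ q = 10/13.

8/13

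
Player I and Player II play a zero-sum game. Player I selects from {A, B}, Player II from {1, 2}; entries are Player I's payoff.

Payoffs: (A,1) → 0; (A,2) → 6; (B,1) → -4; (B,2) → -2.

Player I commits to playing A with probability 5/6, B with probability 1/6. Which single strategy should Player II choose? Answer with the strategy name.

1

If Player II plays 1, Player I's expected payoff is (5/6)·0 + (1/6)·(-4) = -2/3.
If Player II plays 2, Player I's expected payoff is (5/6)·6 + (1/6)·(-2) = 14/3.
Player II minimizes Player I's payoff; the smallest is -2/3, so the best response is 1.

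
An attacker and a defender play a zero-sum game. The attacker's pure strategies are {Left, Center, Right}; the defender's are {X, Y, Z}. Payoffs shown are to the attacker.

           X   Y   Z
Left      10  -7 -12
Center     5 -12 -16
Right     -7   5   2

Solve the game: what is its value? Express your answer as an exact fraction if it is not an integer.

Row minima: Left → -12, Center → -16, Right → -7; maximin = -7.
Column maxima: X → 10, Y → 5, Z → 2; minimax = 2.
-7 ≠ 2, so there is no saddle point; optimal play is mixed.
Center is strictly dominated by Left, so the attacker never plays it.
Y is strictly dominated by Z (it gives the attacker strictly more in every row), so the defender never plays it.
On the remaining 2×2 (Left, Right vs X, Z):
Let the attacker play Left with probability p. Expected payoff against X: 10p + (-7)(1−p) = 17p − 7; against Z: (-12)p + 2(1−p) = −14p + 2.
Setting these equal: 17p − 7 = −14p + 2 ⇒ 31p = 9 ⇒ p = 9/31, and the value is (17)·(9/31) − 7 = -64/31.
For the defender: with q = P(X), equating Left's and Right's payoffs gives 22q − 12 = −9q + 2 ⇒ q = 14/31.

-64/31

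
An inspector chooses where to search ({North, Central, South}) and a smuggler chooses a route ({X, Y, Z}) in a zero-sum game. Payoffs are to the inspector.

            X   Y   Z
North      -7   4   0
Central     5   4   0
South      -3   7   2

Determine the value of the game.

1

Row minima: North → -7, Central → 0, South → -3; maximin = 0.
Column maxima: X → 5, Y → 7, Z → 2; minimax = 2.
0 ≠ 2, so there is no saddle point; optimal play is mixed.
North is strictly dominated by South, so the inspector never plays it.
Y is strictly dominated by Z (it gives the inspector strictly more in every row), so the smuggler never plays it.
On the remaining 2×2 (Central, South vs X, Z):
Let the inspector play Central with probability p. Expected payoff against X: 5p + (-3)(1−p) = 8p − 3; against Z: 0p + 2(1−p) = −2p + 2.
Setting these equal: 8p − 3 = −2p + 2 ⇒ 10p = 5 ⇒ p = 1/2, and the value is (8)·(1/2) − 3 = 1.
For the smuggler: with q = P(X), equating Central's and South's payoffs gives 5q = −5q + 2 ⇒ q = 1/5.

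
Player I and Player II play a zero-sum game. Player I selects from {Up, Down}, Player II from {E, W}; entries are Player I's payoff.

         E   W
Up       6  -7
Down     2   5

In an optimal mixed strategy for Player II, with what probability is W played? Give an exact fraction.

1/4

Row minima: Up → -7, Down → 2; maximin = 2.
Column maxima: E → 6, W → 5; minimax = 5.
2 ≠ 5, so there is no saddle point; optimal play is mixed.
Let Player I play Up with probability p. Expected payoff against E: 6p + 2(1−p) = 4p + 2; against W: (-7)p + 5(1−p) = −12p + 5.
Setting these equal: 4p + 2 = −12p + 5 ⇒ 16p = 3 ⇒ p = 3/16, and the value is (4)·(3/16) + 2 = 11/4.
For Player II: with q = P(E), equating Up's and Down's payoffs gives 13q − 7 = −3q + 5 ⇒ q = 3/4.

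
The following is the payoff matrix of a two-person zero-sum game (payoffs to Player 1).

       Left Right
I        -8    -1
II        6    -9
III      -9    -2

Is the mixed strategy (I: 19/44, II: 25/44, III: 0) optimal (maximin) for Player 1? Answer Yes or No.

No

Against Left this mix gives (19/44)·(-8) + (25/44)·6 = -1/22.
Against Right this mix gives (19/44)·(-1) + (25/44)·(-9) = -61/11.
Player 2 will play Right, holding Player 1 to -61/11. Shifting weight toward the row that does better against Right would raise this floor (the equalizing mix achieves -39/11 against both Right and Left), so the proposed strategy is not optimal.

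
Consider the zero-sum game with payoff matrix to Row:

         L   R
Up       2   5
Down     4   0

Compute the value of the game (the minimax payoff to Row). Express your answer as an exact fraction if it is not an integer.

Row minima: Up → 2, Down → 0; maximin = 2.
Column maxima: L → 4, R → 5; minimax = 4.
2 ≠ 4, so there is no saddle point; optimal play is mixed.
Let Row play Up with probability p. Expected payoff against L: 2p + 4(1−p) = −2p + 4; against R: 5p + 0(1−p) = 5p.
Setting these equal: −2p + 4 = 5p ⇒ −7p = -4 ⇒ p = 4/7, and the value is (-2)·(4/7) + 4 = 20/7.
For Column: with q = P(L), equating Up's and Down's payoffs gives −3q + 5 = 4q ⇒ q = 5/7.

20/7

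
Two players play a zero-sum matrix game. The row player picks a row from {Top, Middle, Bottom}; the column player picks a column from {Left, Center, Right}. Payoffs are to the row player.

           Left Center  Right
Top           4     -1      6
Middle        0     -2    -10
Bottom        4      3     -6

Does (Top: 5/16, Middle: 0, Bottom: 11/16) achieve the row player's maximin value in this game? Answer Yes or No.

No

Against Left this mix gives (5/16)·4 + (11/16)·4 = 4.
Against Center this mix gives (5/16)·(-1) + (11/16)·3 = 7/4.
Against Right this mix gives (5/16)·6 + (11/16)·(-6) = -9/4.
The column player will play Right, holding the row player to -9/4. Shifting weight toward the row that does better against Right would raise this floor (the equalizing mix achieves 3/4 against both Right and Center), so the proposed strategy is not optimal.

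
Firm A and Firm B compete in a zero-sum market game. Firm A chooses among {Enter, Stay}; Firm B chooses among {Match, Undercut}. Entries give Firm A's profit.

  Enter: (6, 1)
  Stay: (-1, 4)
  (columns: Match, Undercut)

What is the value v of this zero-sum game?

5/2

Row minima: Enter → 1, Stay → -1; maximin = 1.
Column maxima: Match → 6, Undercut → 4; minimax = 4.
1 ≠ 4, so there is no saddle point; optimal play is mixed.
Let Firm A play Enter with probability p. Expected payoff against Match: 6p + (-1)(1−p) = 7p − 1; against Undercut: 1p + 4(1−p) = −3p + 4.
Setting these equal: 7p − 1 = −3p + 4 ⇒ 10p = 5 ⇒ p = 1/2, and the value is (7)·(1/2) − 1 = 5/2.
For Firm B: with q = P(Match), equating Enter's and Stay's payoffs gives 5q + 1 = −5q + 4 ⇒ q = 3/10.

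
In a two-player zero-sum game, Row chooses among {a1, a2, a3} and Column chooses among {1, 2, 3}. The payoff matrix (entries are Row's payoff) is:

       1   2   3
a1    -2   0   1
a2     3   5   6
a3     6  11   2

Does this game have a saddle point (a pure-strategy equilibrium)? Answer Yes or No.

No

Row minima: a1 → -2, a2 → 3, a3 → 2; maximin = 3.
Column maxima: 1 → 6, 2 → 11, 3 → 6; minimax = 6.
3 ≠ 6, so no pure-strategy equilibrium exists.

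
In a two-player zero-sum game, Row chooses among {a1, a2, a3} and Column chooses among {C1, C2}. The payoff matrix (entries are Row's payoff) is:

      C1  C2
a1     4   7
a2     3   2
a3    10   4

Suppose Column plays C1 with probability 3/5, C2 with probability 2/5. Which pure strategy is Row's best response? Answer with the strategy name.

Expected payoff of a1: (3/5)·4 + (2/5)·7 = 26/5.
Expected payoff of a2: (3/5)·3 + (2/5)·2 = 13/5.
Expected payoff of a3: (3/5)·10 + (2/5)·4 = 38/5.
The largest is 38/5, so Row's best response is a3.

a3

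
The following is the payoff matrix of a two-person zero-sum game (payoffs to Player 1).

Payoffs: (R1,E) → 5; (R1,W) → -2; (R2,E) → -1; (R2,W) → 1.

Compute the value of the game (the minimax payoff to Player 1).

1/3

Row minima: R1 → -2, R2 → -1; maximin = -1.
Column maxima: E → 5, W → 1; minimax = 1.
-1 ≠ 1, so there is no saddle point; optimal play is mixed.
Let Player 1 play R1 with probability p. Expected payoff against E: 5p + (-1)(1−p) = 6p − 1; against W: (-2)p + 1(1−p) = −3p + 1.
Setting these equal: 6p − 1 = −3p + 1 ⇒ 9p = 2 ⇒ p = 2/9, and the value is (6)·(2/9) − 1 = 1/3.
For Player 2: with q = P(E), equating R1's and R2's payoffs gives 7q − 2 = −2q + 1 ⇒ q = 1/3.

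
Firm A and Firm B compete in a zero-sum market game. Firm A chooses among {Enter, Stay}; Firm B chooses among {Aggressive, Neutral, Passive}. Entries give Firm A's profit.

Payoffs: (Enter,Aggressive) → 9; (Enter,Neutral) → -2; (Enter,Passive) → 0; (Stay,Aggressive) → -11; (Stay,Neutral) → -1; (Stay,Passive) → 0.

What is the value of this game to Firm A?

Row minima: Enter → -2, Stay → -11; maximin = -2.
Column maxima: Aggressive → 9, Neutral → -1, Passive → 0; minimax = -1.
-2 ≠ -1, so there is no saddle point; optimal play is mixed.
Passive is strictly dominated by Neutral (it gives Firm A strictly more in every row), so Firm B never plays it.
On the remaining 2×2 (Enter, Stay vs Aggressive, Neutral):
Let Firm A play Enter with probability p. Expected payoff against Aggressive: 9p + (-11)(1−p) = 20p − 11; against Neutral: (-2)p + (-1)(1−p) = −p − 1.
Setting these equal: 20p − 11 = −p − 1 ⇒ 21p = 10 ⇒ p = 10/21, and the value is (20)·(10/21) − 11 = -31/21.
For Firm B: with q = P(Aggressive), equating Enter's and Stay's payoffs gives 11q − 2 = −10q − 1 ⇒ q = 1/21.

-31/21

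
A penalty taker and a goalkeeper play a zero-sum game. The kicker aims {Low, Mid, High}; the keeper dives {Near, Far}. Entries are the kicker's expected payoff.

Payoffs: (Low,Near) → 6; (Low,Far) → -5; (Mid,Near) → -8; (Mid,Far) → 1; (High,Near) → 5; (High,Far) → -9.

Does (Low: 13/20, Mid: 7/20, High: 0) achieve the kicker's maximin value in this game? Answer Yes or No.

No

Against Near this mix gives (13/20)·6 + (7/20)·(-8) = 11/10.
Against Far this mix gives (13/20)·(-5) + (7/20)·1 = -29/10.
The keeper will play Far, holding the kicker to -29/10. Shifting weight toward the row that does better against Far would raise this floor (the equalizing mix achieves -17/10 against both Far and Near), so the proposed strategy is not optimal.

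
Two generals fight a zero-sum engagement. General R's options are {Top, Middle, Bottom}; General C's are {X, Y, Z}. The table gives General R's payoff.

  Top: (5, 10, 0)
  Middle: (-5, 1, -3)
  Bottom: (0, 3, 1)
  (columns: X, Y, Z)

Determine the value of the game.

5/6

Row minima: Top → 0, Middle → -5, Bottom → 0; maximin = 0.
Column maxima: X → 5, Y → 10, Z → 1; minimax = 1.
0 ≠ 1, so there is no saddle point; optimal play is mixed.
Middle is strictly dominated by Top, so General R never plays it.
Y is strictly dominated by X (it gives General R strictly more in every row), so General C never plays it.
On the remaining 2×2 (Top, Bottom vs X, Z):
Let General R play Top with probability p. Expected payoff against X: 5p + 0(1−p) = 5p; against Z: 0p + 1(1−p) = −p + 1.
Setting these equal: 5p = −p + 1 ⇒ 6p = 1 ⇒ p = 1/6, and the value is (5)·(1/6) = 5/6.
For General C: with q = P(X), equating Top's and Bottom's payoffs gives 5q = −q + 1 ⇒ q = 1/6.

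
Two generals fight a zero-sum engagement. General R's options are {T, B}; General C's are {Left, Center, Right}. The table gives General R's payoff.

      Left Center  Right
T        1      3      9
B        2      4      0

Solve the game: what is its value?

Row minima: T → 1, B → 0; maximin = 1.
Column maxima: Left → 2, Center → 4, Right → 9; minimax = 2.
1 ≠ 2, so there is no saddle point; optimal play is mixed.
Center is strictly dominated by Left (it gives General R strictly more in every row), so General C never plays it.
On the remaining 2×2 (T, B vs Left, Right):
Let General R play T with probability p. Expected payoff against Left: 1p + 2(1−p) = −p + 2; against Right: 9p + 0(1−p) = 9p.
Setting these equal: −p + 2 = 9p ⇒ −10p = -2 ⇒ p = 1/5, and the value is (-1)·(1/5) + 2 = 9/5.
For General C: with q = P(Left), equating T's and B's payoffs gives −8q + 9 = 2q ⇒ q = 9/10.

9/5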